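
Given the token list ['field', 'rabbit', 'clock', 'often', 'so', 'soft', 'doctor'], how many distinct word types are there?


Listing all tokens and tracking unique types:
  Token 1: 'field' -> NEW (unique so far: 1)
  Token 2: 'rabbit' -> NEW (unique so far: 2)
  Token 3: 'clock' -> NEW (unique so far: 3)
  Token 4: 'often' -> NEW (unique so far: 4)
  Token 5: 'so' -> NEW (unique so far: 5)
  Token 6: 'soft' -> NEW (unique so far: 6)
  Token 7: 'doctor' -> NEW (unique so far: 7)
Unique types: ('clock', 'doctor', 'field', 'often', 'rabbit', 'so', 'soft')
Vocabulary size: 7

7


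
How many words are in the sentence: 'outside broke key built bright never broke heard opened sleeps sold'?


Counting words by splitting on spaces:
  Word 1: 'outside'
  Word 2: 'broke'
  Word 3: 'key'
  Word 4: 'built'
  Word 5: 'bright'
  Word 6: 'never'
  Word 7: 'broke'
  Word 8: 'heard'
  Word 9: 'opened'
  Word 10: 'sleeps'
  Word 11: 'sold'
Total words: 11

11


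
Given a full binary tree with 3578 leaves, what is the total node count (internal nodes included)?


Leaf nodes (terminals): 3578
Internal nodes = n - 1 = 3578 - 1 = 3577
Total = leaves + internal = 3578 + 3577 = 7155

7155


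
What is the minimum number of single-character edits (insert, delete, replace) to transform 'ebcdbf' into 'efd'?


Building DP table for s1='ebcdbf' (len 6) and s2='efd' (len 3):
       e  f  d
    0  1  2  3
  e 1  0  1  2
  b 2  1  1  2
  c 3  2  2  2
  d 4  3  3  2
  b 5  4  4  3
  f 6  5  4  4
Edit distance = dp[6][3] = 4

4


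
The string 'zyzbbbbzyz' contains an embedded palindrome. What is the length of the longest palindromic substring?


Scanning 'zyzbbbbzyz' for palindromic substrings.
Substring at positions 0-9: 'zyzbbbbzyz'.
Check: reverse('zyzbbbbzyz') = 'zyzbbbbzyz' -> palindrome confirmed.
No longer palindromic substring exists; longest length = 10

10


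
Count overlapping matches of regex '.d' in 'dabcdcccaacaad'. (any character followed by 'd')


Pattern: .d means any character followed by 'd'.
Scanning 'dabcdcccaacaad' position-by-position:
  Pos 0: window 'da' -> no
  Pos 1: window 'ab' -> no
  Pos 2: window 'bc' -> no
  Pos 3: window 'cd' -> MATCH
  Pos 4: window 'dc' -> no
  Pos 5: window 'cc' -> no
  Pos 6: window 'cc' -> no
  Pos 7: window 'ca' -> no
  Pos 8: window 'aa' -> no
  Pos 9: window 'ac' -> no
  Pos 10: window 'ca' -> no
  Pos 11: window 'aa' -> no
  Pos 12: window 'ad' -> MATCH
  Pos 13: window 'd' -> no
Total matches: 2

2


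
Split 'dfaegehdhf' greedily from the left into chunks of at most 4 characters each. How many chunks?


'dfaegehdhf' has 10 characters.
Chunking with max size 4:
  Chunk 1: 'dfae' (positions 0-3)
  Chunk 2: 'gehd' (positions 4-7)
  Chunk 3: 'hf' (positions 8-9)
Total chunks: ceil(10 / 4) = 3

3


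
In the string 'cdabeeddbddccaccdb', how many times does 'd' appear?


Scanning 'cdabeeddbddccaccdb' for 'd':
  Position 1: 'd' -> MATCH (count: 1)
  Position 6: 'd' -> MATCH (count: 2)
  Position 7: 'd' -> MATCH (count: 3)
  Position 9: 'd' -> MATCH (count: 4)
  Position 10: 'd' -> MATCH (count: 5)
  Position 16: 'd' -> MATCH (count: 6)
Total occurrences of 'd': 6

6


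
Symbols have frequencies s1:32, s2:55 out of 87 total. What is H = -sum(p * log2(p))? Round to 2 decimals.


Computing entropy H = -sum(p_i * log2(p_i)):
  s1: p = 32/87 = 0.3678, -p*log2(p) = 0.5307
  s2: p = 55/87 = 0.6322, -p*log2(p) = 0.4182
H = sum of terms = 0.9489
Rounded to 2 decimals: 0.95

0.95


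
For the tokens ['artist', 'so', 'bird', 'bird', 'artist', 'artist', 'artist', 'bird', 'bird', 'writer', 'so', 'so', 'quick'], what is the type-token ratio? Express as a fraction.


Tokens: 13
Unique types: ('artist', 'bird', 'quick', 'so', 'writer') = 5
TTR = 5/13
Already in lowest terms.

5/13


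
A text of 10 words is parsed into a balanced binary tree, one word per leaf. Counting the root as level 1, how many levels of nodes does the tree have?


In a balanced binary tree with n leaves the deepest leaf is ceil(log2(n)) edges below the root,
so counting node levels inclusive of root and leaves gives ceil(log2(n)) + 1 levels.
log2(10) = 3.3219
ceil(3.3219) = 4
levels = 4 + 1 = 5

5


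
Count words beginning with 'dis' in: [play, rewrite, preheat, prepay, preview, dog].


Checking each word for prefix 'dis':
  'play' -> no (count: 0)
  'rewrite' -> no (count: 0)
  'preheat' -> no (count: 0)
  'prepay' -> no (count: 0)
  'preview' -> no (count: 0)
  'dog' -> no (count: 0)
Total with prefix 'dis': 0

0


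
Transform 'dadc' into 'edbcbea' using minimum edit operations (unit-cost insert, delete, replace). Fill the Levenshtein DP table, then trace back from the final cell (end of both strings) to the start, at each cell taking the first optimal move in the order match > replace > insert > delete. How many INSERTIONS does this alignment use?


Edit distance = 6. Backtracking from cell (4, 7) with preference match > replace > insert > delete,
then listing the resulting alignment 'dadc' -> 'edbcbea' left to right:
  Step 1: insert 'e' [insertion #1]
  Step 2: keep 'd'
  Step 3: insert 'b' [insertion #2]
  Step 4: insert 'c' [insertion #3]
  Step 5: replace a->b
  Step 6: replace d->e
  Step 7: replace c->a
Total insertions: 3

3


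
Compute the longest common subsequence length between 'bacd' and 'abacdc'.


DP table for LCS of 'bacd' and 'abacdc':
       a  b  a  c  d  c
    0  0  0  0  0  0  0
  b 0  0  1  1  1  1  1
  a 0  1  1  2  2  2  2
  c 0  1  1  2  3  3  3
  d 0  1  1  2  3  4  4
LCS: 'bacd'
LCS length = 4

4


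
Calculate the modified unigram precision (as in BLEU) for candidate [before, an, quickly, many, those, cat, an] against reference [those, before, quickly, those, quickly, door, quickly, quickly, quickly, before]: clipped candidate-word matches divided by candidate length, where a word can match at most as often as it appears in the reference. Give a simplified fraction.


Reference word counts: {'before': 2, 'door': 1, 'quickly': 5, 'those': 2}
Checking each candidate word (with clipping):
  'before' -> in reference (ref count 2, used 1/2) -> match (matches: 1)
  'an' -> not in reference -> no match (matches: 1)
  'quickly' -> in reference (ref count 5, used 1/5) -> match (matches: 2)
  'many' -> not in reference -> no match (matches: 2)
  'those' -> in reference (ref count 2, used 1/2) -> match (matches: 3)
  'cat' -> not in reference -> no match (matches: 3)
  'an' -> not in reference -> no match (matches: 3)
Clipped matches: 3, Candidate length: 7
Precision = 3/7

3/7


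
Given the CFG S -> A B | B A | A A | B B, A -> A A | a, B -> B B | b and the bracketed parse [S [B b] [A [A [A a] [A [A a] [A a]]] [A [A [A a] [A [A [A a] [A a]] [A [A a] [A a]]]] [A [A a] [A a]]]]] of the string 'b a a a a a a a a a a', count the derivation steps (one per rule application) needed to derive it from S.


Every bracketed nonterminal node [X ...] in the tree is produced by exactly one rule application.
Reading the tree off as a leftmost derivation:
  Step 1: S  =>  B A   (applied S -> B A)
  Step 2: B A  =>  b A   (applied B -> b)
  Step 3: b A  =>  b A A   (applied A -> A A)
  Step 4: b A A  =>  b A A A   (applied A -> A A)
  Step 5: b A A A  =>  b a A A   (applied A -> a)
  Step 6: b a A A  =>  b a A A A   (applied A -> A A)
  Step 7: b a A A A  =>  b a a A A   (applied A -> a)
  Step 8: b a a A A  =>  b a a a A   (applied A -> a)
  Step 9: b a a a A  =>  b a a a A A   (applied A -> A A)
  Step 10: b a a a A A  =>  b a a a A A A   (applied A -> A A)
  Step 11: b a a a A A A  =>  b a a a a A A   (applied A -> a)
  Step 12: b a a a a A A  =>  b a a a a A A A   (applied A -> A A)
  Step 13: b a a a a A A A  =>  b a a a a A A A A   (applied A -> A A)
  Step 14: b a a a a A A A A  =>  b a a a a a A A A   (applied A -> a)
  Step 15: b a a a a a A A A  =>  b a a a a a a A A   (applied A -> a)
  Step 16: b a a a a a a A A  =>  b a a a a a a A A A   (applied A -> A A)
  Step 17: b a a a a a a A A A  =>  b a a a a a a a A A   (applied A -> a)
  Step 18: b a a a a a a a A A  =>  b a a a a a a a a A   (applied A -> a)
  Step 19: b a a a a a a a a A  =>  b a a a a a a a a A A   (applied A -> A A)
  Step 20: b a a a a a a a a A A  =>  b a a a a a a a a a A   (applied A -> a)
  Step 21: b a a a a a a a a a A  =>  b a a a a a a a a a a   (applied A -> a)
Final yield: b a a a a a a a a a a
Total rewrite steps: 21

21


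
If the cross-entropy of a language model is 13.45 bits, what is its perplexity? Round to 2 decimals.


Perplexity formula: PP = 2^H
H = 13.45
PP = 2^13.45
Decompose: 2^13.45 = 2^13 * 2^0.45
2^13 = 8192, 2^0.45 ~ 1.3660403
PP ~ 8192 * 1.3660403 = 11190.6021376
Rounded to 2 decimals: 11190.60

11190.60


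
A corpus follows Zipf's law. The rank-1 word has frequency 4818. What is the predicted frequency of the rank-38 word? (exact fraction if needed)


Zipf's law: freq(rank) = f1 / rank
f1 = 4818, rank = 38
freq = 4818 / 38
GCD(4818, 38) = 2
Simplified: 2409/19

2409/19


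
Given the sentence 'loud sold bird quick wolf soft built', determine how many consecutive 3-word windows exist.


Word trigrams from [7] words:
  Trigram 1: (loud sold bird)
  Trigram 2: (sold bird quick)
  Trigram 3: (bird quick wolf)
  Trigram 4: (quick wolf soft)
  Trigram 5: (wolf soft built)
Total word trigrams: 7 - 2 = 5

5


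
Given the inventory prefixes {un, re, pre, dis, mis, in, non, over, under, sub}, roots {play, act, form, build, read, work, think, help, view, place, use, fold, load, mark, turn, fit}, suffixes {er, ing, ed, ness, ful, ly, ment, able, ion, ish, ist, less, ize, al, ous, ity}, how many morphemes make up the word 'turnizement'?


Segmenting 'turnizement' against the inventory:
  'turn' -> root (morpheme 1)
  'ize' -> suffix (morpheme 2)
  'ment' -> suffix (morpheme 3)
Total morphemes: 3

3


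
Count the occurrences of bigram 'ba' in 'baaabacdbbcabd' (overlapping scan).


Scanning 'baaabacdbbcabd' for bigram 'ba':
  Position 0: 'ba' -> MATCH
  Position 1: 'aa' -> no
  Position 2: 'aa' -> no
  Position 3: 'ab' -> no
  Position 4: 'ba' -> MATCH
  Position 5: 'ac' -> no
  Position 6: 'cd' -> no
  Position 7: 'db' -> no
  Position 8: 'bb' -> no
  Position 9: 'bc' -> no
  Position 10: 'ca' -> no
  Position 11: 'ab' -> no
  Position 12: 'bd' -> no
Total matches: 2

2


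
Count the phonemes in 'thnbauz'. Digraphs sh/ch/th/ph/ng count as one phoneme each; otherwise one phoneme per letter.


Parsing 'thnbauz' greedily, digraphs first:
  'th' -> digraph (1 consonant phoneme) (phonemes so far: 1)
  'n' -> consonant phoneme (phonemes so far: 2)
  'b' -> consonant phoneme (phonemes so far: 3)
  'a' -> vowel phoneme (phonemes so far: 4)
  'u' -> vowel phoneme (phonemes so far: 5)
  'z' -> consonant phoneme (phonemes so far: 6)
Total phonemes: 6

6


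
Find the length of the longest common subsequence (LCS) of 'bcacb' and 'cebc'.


DP table for LCS of 'bcacb' and 'cebc':
       c  e  b  c
    0  0  0  0  0
  b 0  0  0  1  1
  c 0  1  1  1  2
  a 0  1  1  1  2
  c 0  1  1  1  2
  b 0  1  1  2  2
LCS: 'bc'
LCS length = 2

2


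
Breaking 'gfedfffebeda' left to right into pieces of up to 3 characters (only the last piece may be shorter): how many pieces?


'gfedfffebeda' has 12 characters.
Chunking with max size 3:
  Chunk 1: 'gfe' (positions 0-2)
  Chunk 2: 'dff' (positions 3-5)
  Chunk 3: 'feb' (positions 6-8)
  Chunk 4: 'eda' (positions 9-11)
Total chunks: ceil(12 / 3) = 4

4


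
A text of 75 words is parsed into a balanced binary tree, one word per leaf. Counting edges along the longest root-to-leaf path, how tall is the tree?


In a balanced binary tree with n leaves the deepest leaf is ceil(log2(n)) edges below the root.
log2(75) = 6.2288
ceil(6.2288) = 7
height (edges) = 7

7


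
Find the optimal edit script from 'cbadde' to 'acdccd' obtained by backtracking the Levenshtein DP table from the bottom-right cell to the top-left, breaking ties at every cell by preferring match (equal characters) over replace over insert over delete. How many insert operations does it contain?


Edit distance = 5. Backtracking from cell (6, 6) with preference match > replace > insert > delete,
then listing the resulting alignment 'cbadde' -> 'acdccd' left to right:
  Step 1: insert 'a' [insertion #1]
  Step 2: keep 'c'
  Step 3: replace b->d
  Step 4: replace a->c
  Step 5: replace d->c
  Step 6: keep 'd'
  Step 7: delete 'e'
Total insertions: 1

1


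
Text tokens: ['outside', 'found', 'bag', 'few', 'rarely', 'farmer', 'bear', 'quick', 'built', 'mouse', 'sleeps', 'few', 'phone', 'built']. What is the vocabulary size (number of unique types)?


Listing all tokens and tracking unique types:
  Token 1: 'outside' -> NEW (unique so far: 1)
  Token 2: 'found' -> NEW (unique so far: 2)
  Token 3: 'bag' -> NEW (unique so far: 3)
  Token 4: 'few' -> NEW (unique so far: 4)
  Token 5: 'rarely' -> NEW (unique so far: 5)
  Token 6: 'farmer' -> NEW (unique so far: 6)
  Token 7: 'bear' -> NEW (unique so far: 7)
  Token 8: 'quick' -> NEW (unique so far: 8)
  Token 9: 'built' -> NEW (unique so far: 9)
  Token 10: 'mouse' -> NEW (unique so far: 10)
  Token 11: 'sleeps' -> NEW (unique so far: 11)
  Token 12: 'few' -> duplicate (unique so far: 11)
  Token 13: 'phone' -> NEW (unique so far: 12)
  Token 14: 'built' -> duplicate (unique so far: 12)
Unique types: ('bag', 'bear', 'built', 'farmer', 'few', 'found', 'mouse', 'outside', 'phone', 'quick', 'rarely', 'sleeps')
Vocabulary size: 12

12


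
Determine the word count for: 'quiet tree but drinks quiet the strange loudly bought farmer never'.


Counting words by splitting on spaces:
  Word 1: 'quiet'
  Word 2: 'tree'
  Word 3: 'but'
  Word 4: 'drinks'
  Word 5: 'quiet'
  Word 6: 'the'
  Word 7: 'strange'
  Word 8: 'loudly'
  Word 9: 'bought'
  Word 10: 'farmer'
  Word 11: 'never'
Total words: 11

11


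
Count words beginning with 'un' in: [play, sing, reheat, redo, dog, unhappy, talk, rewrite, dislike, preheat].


Checking each word for prefix 'un':
  'play' -> no (count: 0)
  'sing' -> no (count: 0)
  'reheat' -> no (count: 0)
  'redo' -> no (count: 0)
  'dog' -> no (count: 0)
  'unhappy' -> YES, starts with 'un' (count: 1)
  'talk' -> no (count: 1)
  'rewrite' -> no (count: 1)
  'dislike' -> no (count: 1)
  'preheat' -> no (count: 1)
Total with prefix 'un': 1

1


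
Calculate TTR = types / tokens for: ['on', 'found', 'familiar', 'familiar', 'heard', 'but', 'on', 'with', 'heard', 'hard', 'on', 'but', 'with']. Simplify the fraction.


Tokens: 13
Unique types: ('but', 'familiar', 'found', 'hard', 'heard', 'on', 'with') = 7
TTR = 7/13
Already in lowest terms.

7/13


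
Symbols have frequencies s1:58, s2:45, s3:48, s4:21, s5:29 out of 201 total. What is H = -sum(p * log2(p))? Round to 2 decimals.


Computing entropy H = -sum(p_i * log2(p_i)):
  s1: p = 58/201 = 0.2886, -p*log2(p) = 0.5174
  s2: p = 45/201 = 0.2239, -p*log2(p) = 0.4834
  s3: p = 48/201 = 0.2388, -p*log2(p) = 0.4934
  s4: p = 21/201 = 0.1045, -p*log2(p) = 0.3405
  s5: p = 29/201 = 0.1443, -p*log2(p) = 0.4030
H = sum of terms = 2.2377
Rounded to 2 decimals: 2.24

2.24


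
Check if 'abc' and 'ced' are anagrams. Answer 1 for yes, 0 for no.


Sort characters of 'abc': 'abc'
Sort characters of 'ced': 'cde'
Sorted forms differ -> they are NOT anagrams
Result: 0

0


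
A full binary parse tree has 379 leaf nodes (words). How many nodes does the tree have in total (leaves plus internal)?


Leaf nodes (terminals): 379
Internal nodes = n - 1 = 379 - 1 = 378
Total = leaves + internal = 379 + 378 = 757

757


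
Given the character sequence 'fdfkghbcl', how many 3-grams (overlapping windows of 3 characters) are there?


String 'fdfkghbcl' has length L = 9.
Number of overlapping n-grams = L - n + 1
Substituting: 9 - 3 + 1 = 7

7


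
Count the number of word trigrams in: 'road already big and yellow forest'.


Word trigrams from [6] words:
  Trigram 1: (road already big)
  Trigram 2: (already big and)
  Trigram 3: (big and yellow)
  Trigram 4: (and yellow forest)
Total word trigrams: 6 - 2 = 4

4


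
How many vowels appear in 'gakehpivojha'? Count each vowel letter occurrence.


Scanning each character of 'gakehpivojha':
  Position 1: 'g' -> consonant (running count: 0)
  Position 2: 'a' -> vowel (running count: 1)
  Position 3: 'k' -> consonant (running count: 1)
  Position 4: 'e' -> vowel (running count: 2)
  Position 5: 'h' -> consonant (running count: 2)
  Position 6: 'p' -> consonant (running count: 2)
  Position 7: 'i' -> vowel (running count: 3)
  Position 8: 'v' -> consonant (running count: 3)
  Position 9: 'o' -> vowel (running count: 4)
  Position 10: 'j' -> consonant (running count: 4)
  Position 11: 'h' -> consonant (running count: 4)
  Position 12: 'a' -> vowel (running count: 5)
Total vowels: 5

5


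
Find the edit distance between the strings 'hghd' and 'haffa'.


Building DP table for s1='hghd' (len 4) and s2='haffa' (len 5):
       h  a  f  f  a
    0  1  2  3  4  5
  h 1  0  1  2  3  4
  g 2  1  1  2  3  4
  h 3  2  2  2  3  4
  d 4  3  3  3  3  4
Edit distance = dp[4][5] = 4

4


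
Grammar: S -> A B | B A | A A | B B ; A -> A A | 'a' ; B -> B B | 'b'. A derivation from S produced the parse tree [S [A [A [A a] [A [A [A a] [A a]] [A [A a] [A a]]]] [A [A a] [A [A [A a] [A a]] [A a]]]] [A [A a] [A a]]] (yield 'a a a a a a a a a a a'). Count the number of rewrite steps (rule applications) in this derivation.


Every bracketed nonterminal node [X ...] in the tree is produced by exactly one rule application.
Reading the tree off as a leftmost derivation:
  Step 1: S  =>  A A   (applied S -> A A)
  Step 2: A A  =>  A A A   (applied A -> A A)
  Step 3: A A A  =>  A A A A   (applied A -> A A)
  Step 4: A A A A  =>  a A A A   (applied A -> a)
  Step 5: a A A A  =>  a A A A A   (applied A -> A A)
  Step 6: a A A A A  =>  a A A A A A   (applied A -> A A)
  Step 7: a A A A A A  =>  a a A A A A   (applied A -> a)
  Step 8: a a A A A A  =>  a a a A A A   (applied A -> a)
  Step 9: a a a A A A  =>  a a a A A A A   (applied A -> A A)
  Step 10: a a a A A A A  =>  a a a a A A A   (applied A -> a)
  Step 11: a a a a A A A  =>  a a a a a A A   (applied A -> a)
  Step 12: a a a a a A A  =>  a a a a a A A A   (applied A -> A A)
  Step 13: a a a a a A A A  =>  a a a a a a A A   (applied A -> a)
  Step 14: a a a a a a A A  =>  a a a a a a A A A   (applied A -> A A)
  Step 15: a a a a a a A A A  =>  a a a a a a A A A A   (applied A -> A A)
  Step 16: a a a a a a A A A A  =>  a a a a a a a A A A   (applied A -> a)
  Step 17: a a a a a a a A A A  =>  a a a a a a a a A A   (applied A -> a)
  Step 18: a a a a a a a a A A  =>  a a a a a a a a a A   (applied A -> a)
  Step 19: a a a a a a a a a A  =>  a a a a a a a a a A A   (applied A -> A A)
  Step 20: a a a a a a a a a A A  =>  a a a a a a a a a a A   (applied A -> a)
  Step 21: a a a a a a a a a a A  =>  a a a a a a a a a a a   (applied A -> a)
Final yield: a a a a a a a a a a a
Total rewrite steps: 21

21


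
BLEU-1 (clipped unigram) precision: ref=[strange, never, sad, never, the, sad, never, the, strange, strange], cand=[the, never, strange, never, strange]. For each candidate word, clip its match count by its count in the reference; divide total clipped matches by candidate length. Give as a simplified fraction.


Reference word counts: {'never': 3, 'sad': 2, 'strange': 3, 'the': 2}
Checking each candidate word (with clipping):
  'the' -> in reference (ref count 2, used 1/2) -> match (matches: 1)
  'never' -> in reference (ref count 3, used 1/3) -> match (matches: 2)
  'strange' -> in reference (ref count 3, used 1/3) -> match (matches: 3)
  'never' -> in reference (ref count 3, used 2/3) -> match (matches: 4)
  'strange' -> in reference (ref count 3, used 2/3) -> match (matches: 5)
Clipped matches: 5, Candidate length: 5
Precision = 5/5 = 1

1


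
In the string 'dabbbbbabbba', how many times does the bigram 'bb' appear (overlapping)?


Scanning 'dabbbbbabbba' for bigram 'bb':
  Position 0: 'da' -> no
  Position 1: 'ab' -> no
  Position 2: 'bb' -> MATCH
  Position 3: 'bb' -> MATCH
  Position 4: 'bb' -> MATCH
  Position 5: 'bb' -> MATCH
  Position 6: 'ba' -> no
  Position 7: 'ab' -> no
  Position 8: 'bb' -> MATCH
  Position 9: 'bb' -> MATCH
  Position 10: 'ba' -> no
Total matches: 6

6


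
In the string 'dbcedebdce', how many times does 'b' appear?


Scanning 'dbcedebdce' for 'b':
  Position 1: 'b' -> MATCH (count: 1)
  Position 6: 'b' -> MATCH (count: 2)
Total occurrences of 'b': 2

2


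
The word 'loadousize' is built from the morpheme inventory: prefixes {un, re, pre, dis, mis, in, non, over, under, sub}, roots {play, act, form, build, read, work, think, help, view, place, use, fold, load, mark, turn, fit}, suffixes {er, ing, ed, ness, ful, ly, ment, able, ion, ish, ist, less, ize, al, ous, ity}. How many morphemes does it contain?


Segmenting 'loadousize' against the inventory:
  'load' -> root (morpheme 1)
  'ous' -> suffix (morpheme 2)
  'ize' -> suffix (morpheme 3)
Total morphemes: 3

3


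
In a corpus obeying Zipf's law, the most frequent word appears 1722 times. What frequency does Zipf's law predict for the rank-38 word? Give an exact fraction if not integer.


Zipf's law: freq(rank) = f1 / rank
f1 = 1722, rank = 38
freq = 1722 / 38
GCD(1722, 38) = 2
Simplified: 861/19

861/19


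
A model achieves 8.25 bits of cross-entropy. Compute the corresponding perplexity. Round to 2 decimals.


Perplexity formula: PP = 2^H
H = 8.25
PP = 2^8.25
Decompose: 2^8.25 = 2^8 * 2^0.25
2^8 = 256, 2^0.25 ~ 1.1892071
PP ~ 256 * 1.1892071 = 304.4370176
Rounded to 2 decimals: 304.44

304.44


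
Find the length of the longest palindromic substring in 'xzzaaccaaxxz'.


Scanning 'xzzaaccaaxxz' for palindromic substrings.
Substring at positions 3-8: 'aaccaa'.
Check: reverse('aaccaa') = 'aaccaa' -> palindrome confirmed.
Neighbouring characters ('z' / 'x') break symmetry, so it cannot extend further.
No longer palindromic substring exists; longest length = 6

6


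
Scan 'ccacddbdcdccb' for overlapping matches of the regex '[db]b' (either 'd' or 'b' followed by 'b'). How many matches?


Pattern: [db]b means either 'd' or 'b' followed by 'b'.
Scanning 'ccacddbdcdccb' position-by-position:
  Pos 0: window 'cc' -> no
  Pos 1: window 'ca' -> no
  Pos 2: window 'ac' -> no
  Pos 3: window 'cd' -> no
  Pos 4: window 'dd' -> no
  Pos 5: window 'db' -> MATCH
  Pos 6: window 'bd' -> no
  Pos 7: window 'dc' -> no
  Pos 8: window 'cd' -> no
  Pos 9: window 'dc' -> no
  Pos 10: window 'cc' -> no
  Pos 11: window 'cb' -> no
  Pos 12: window 'b' -> no
Total matches: 1

1


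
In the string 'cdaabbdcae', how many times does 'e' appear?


Scanning 'cdaabbdcae' for 'e':
  Position 9: 'e' -> MATCH (count: 1)
Total occurrences of 'e': 1

1


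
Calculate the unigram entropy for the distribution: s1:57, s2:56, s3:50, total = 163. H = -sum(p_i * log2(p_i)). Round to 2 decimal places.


Computing entropy H = -sum(p_i * log2(p_i)):
  s1: p = 57/163 = 0.3497, -p*log2(p) = 0.5301
  s2: p = 56/163 = 0.3436, -p*log2(p) = 0.5296
  s3: p = 50/163 = 0.3067, -p*log2(p) = 0.5230
H = sum of terms = 1.5827
Rounded to 2 decimals: 1.58

1.58


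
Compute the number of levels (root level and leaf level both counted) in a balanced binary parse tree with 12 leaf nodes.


In a balanced binary tree with n leaves the deepest leaf is ceil(log2(n)) edges below the root,
so counting node levels inclusive of root and leaves gives ceil(log2(n)) + 1 levels.
log2(12) = 3.5850
ceil(3.5850) = 4
levels = 4 + 1 = 5

5


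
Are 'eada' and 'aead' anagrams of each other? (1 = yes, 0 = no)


Sort characters of 'eada': 'aade'
Sort characters of 'aead': 'aade'
Sorted forms match -> they ARE anagrams
Result: 1

1


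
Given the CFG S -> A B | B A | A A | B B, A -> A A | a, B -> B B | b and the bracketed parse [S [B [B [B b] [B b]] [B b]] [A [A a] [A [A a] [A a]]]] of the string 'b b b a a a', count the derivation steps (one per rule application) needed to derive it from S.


Every bracketed nonterminal node [X ...] in the tree is produced by exactly one rule application.
Reading the tree off as a leftmost derivation:
  Step 1: S  =>  B A   (applied S -> B A)
  Step 2: B A  =>  B B A   (applied B -> B B)
  Step 3: B B A  =>  B B B A   (applied B -> B B)
  Step 4: B B B A  =>  b B B A   (applied B -> b)
  Step 5: b B B A  =>  b b B A   (applied B -> b)
  Step 6: b b B A  =>  b b b A   (applied B -> b)
  Step 7: b b b A  =>  b b b A A   (applied A -> A A)
  Step 8: b b b A A  =>  b b b a A   (applied A -> a)
  Step 9: b b b a A  =>  b b b a A A   (applied A -> A A)
  Step 10: b b b a A A  =>  b b b a a A   (applied A -> a)
  Step 11: b b b a a A  =>  b b b a a a   (applied A -> a)
Final yield: b b b a a a
Total rewrite steps: 11

11


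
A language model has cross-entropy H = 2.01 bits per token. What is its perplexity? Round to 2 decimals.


Perplexity formula: PP = 2^H
H = 2.01
PP = 2^2.01
Decompose: 2^2.01 = 2^2 * 2^0.01
2^2 = 4, 2^0.01 ~ 1.0069556
PP ~ 4 * 1.0069556 = 4.0278224
Rounded to 2 decimals: 4.03

4.03


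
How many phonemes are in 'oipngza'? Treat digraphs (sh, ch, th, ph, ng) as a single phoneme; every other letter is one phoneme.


Parsing 'oipngza' greedily, digraphs first:
  'o' -> vowel phoneme (phonemes so far: 1)
  'i' -> vowel phoneme (phonemes so far: 2)
  'p' -> consonant phoneme (phonemes so far: 3)
  'ng' -> digraph (1 consonant phoneme) (phonemes so far: 4)
  'z' -> consonant phoneme (phonemes so far: 5)
  'a' -> vowel phoneme (phonemes so far: 6)
Total phonemes: 6

6


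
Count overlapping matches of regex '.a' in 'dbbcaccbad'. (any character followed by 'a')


Pattern: .a means any character followed by 'a'.
Scanning 'dbbcaccbad' position-by-position:
  Pos 0: window 'db' -> no
  Pos 1: window 'bb' -> no
  Pos 2: window 'bc' -> no
  Pos 3: window 'ca' -> MATCH
  Pos 4: window 'ac' -> no
  Pos 5: window 'cc' -> no
  Pos 6: window 'cb' -> no
  Pos 7: window 'ba' -> MATCH
  Pos 8: window 'ad' -> no
  Pos 9: window 'd' -> no
Total matches: 2

2


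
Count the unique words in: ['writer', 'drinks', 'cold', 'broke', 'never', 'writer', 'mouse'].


Listing all tokens and tracking unique types:
  Token 1: 'writer' -> NEW (unique so far: 1)
  Token 2: 'drinks' -> NEW (unique so far: 2)
  Token 3: 'cold' -> NEW (unique so far: 3)
  Token 4: 'broke' -> NEW (unique so far: 4)
  Token 5: 'never' -> NEW (unique so far: 5)
  Token 6: 'writer' -> duplicate (unique so far: 5)
  Token 7: 'mouse' -> NEW (unique so far: 6)
Unique types: ('broke', 'cold', 'drinks', 'mouse', 'never', 'writer')
Vocabulary size: 6

6


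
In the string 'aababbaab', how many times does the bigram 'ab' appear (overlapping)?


Scanning 'aababbaab' for bigram 'ab':
  Position 0: 'aa' -> no
  Position 1: 'ab' -> MATCH
  Position 2: 'ba' -> no
  Position 3: 'ab' -> MATCH
  Position 4: 'bb' -> no
  Position 5: 'ba' -> no
  Position 6: 'aa' -> no
  Position 7: 'ab' -> MATCH
Total matches: 3

3


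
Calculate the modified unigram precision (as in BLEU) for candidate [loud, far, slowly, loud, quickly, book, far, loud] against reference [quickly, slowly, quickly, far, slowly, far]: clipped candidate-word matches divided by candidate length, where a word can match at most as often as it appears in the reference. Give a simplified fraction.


Reference word counts: {'far': 2, 'quickly': 2, 'slowly': 2}
Checking each candidate word (with clipping):
  'loud' -> not in reference -> no match (matches: 0)
  'far' -> in reference (ref count 2, used 1/2) -> match (matches: 1)
  'slowly' -> in reference (ref count 2, used 1/2) -> match (matches: 2)
  'loud' -> not in reference -> no match (matches: 2)
  'quickly' -> in reference (ref count 2, used 1/2) -> match (matches: 3)
  'book' -> not in reference -> no match (matches: 3)
  'far' -> in reference (ref count 2, used 2/2) -> match (matches: 4)
  'loud' -> not in reference -> no match (matches: 4)
Clipped matches: 4, Candidate length: 8
Precision = 4/8 = 1/2

1/2


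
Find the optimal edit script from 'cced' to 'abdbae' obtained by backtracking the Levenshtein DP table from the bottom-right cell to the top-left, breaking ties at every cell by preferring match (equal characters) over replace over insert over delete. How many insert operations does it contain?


Edit distance = 6. Backtracking from cell (4, 6) with preference match > replace > insert > delete,
then listing the resulting alignment 'cced' -> 'abdbae' left to right:
  Step 1: insert 'a' [insertion #1]
  Step 2: insert 'b' [insertion #2]
  Step 3: replace c->d
  Step 4: replace c->b
  Step 5: replace e->a
  Step 6: replace d->e
Total insertions: 2

2


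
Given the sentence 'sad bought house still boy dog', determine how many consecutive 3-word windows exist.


Word trigrams from [6] words:
  Trigram 1: (sad bought house)
  Trigram 2: (bought house still)
  Trigram 3: (house still boy)
  Trigram 4: (still boy dog)
Total word trigrams: 6 - 2 = 4

4


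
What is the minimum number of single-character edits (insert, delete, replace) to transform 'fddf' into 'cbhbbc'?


Building DP table for s1='fddf' (len 4) and s2='cbhbbc' (len 6):
       c  b  h  b  b  c
    0  1  2  3  4  5  6
  f 1  1  2  3  4  5  6
  d 2  2  2  3  4  5  6
  d 3  3  3  3  4  5  6
  f 4  4  4  4  4  5  6
Edit distance = dp[4][6] = 6

6


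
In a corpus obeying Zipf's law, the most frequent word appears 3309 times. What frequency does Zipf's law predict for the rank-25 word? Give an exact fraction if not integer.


Zipf's law: freq(rank) = f1 / rank
f1 = 3309, rank = 25
freq = 3309 / 25
GCD(3309, 25) = 1
Simplified: 3309/25

3309/25


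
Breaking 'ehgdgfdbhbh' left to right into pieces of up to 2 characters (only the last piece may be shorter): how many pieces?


'ehgdgfdbhbh' has 11 characters.
Chunking with max size 2:
  Chunk 1: 'eh' (positions 0-1)
  Chunk 2: 'gd' (positions 2-3)
  Chunk 3: 'gf' (positions 4-5)
  Chunk 4: 'db' (positions 6-7)
  Chunk 5: 'hb' (positions 8-9)
  Chunk 6: 'h' (positions 10-10)
Total chunks: ceil(11 / 2) = 6

6


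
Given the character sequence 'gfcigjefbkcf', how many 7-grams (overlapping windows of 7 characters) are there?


String 'gfcigjefbkcf' has length L = 12.
Number of overlapping n-grams = L - n + 1
Substituting: 12 - 7 + 1 = 6

6


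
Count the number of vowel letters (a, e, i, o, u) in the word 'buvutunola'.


Scanning each character of 'buvutunola':
  Position 1: 'b' -> consonant (running count: 0)
  Position 2: 'u' -> vowel (running count: 1)
  Position 3: 'v' -> consonant (running count: 1)
  Position 4: 'u' -> vowel (running count: 2)
  Position 5: 't' -> consonant (running count: 2)
  Position 6: 'u' -> vowel (running count: 3)
  Position 7: 'n' -> consonant (running count: 3)
  Position 8: 'o' -> vowel (running count: 4)
  Position 9: 'l' -> consonant (running count: 4)
  Position 10: 'a' -> vowel (running count: 5)
Total vowels: 5

5


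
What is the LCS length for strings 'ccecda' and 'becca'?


DP table for LCS of 'ccecda' and 'becca':
       b  e  c  c  a
    0  0  0  0  0  0
  c 0  0  0  1  1  1
  c 0  0  0  1  2  2
  e 0  0  1  1  2  2
  c 0  0  1  2  2  2
  d 0  0  1  2  2  2
  a 0  0  1  2  2  3
LCS: 'cca'
LCS length = 3

3


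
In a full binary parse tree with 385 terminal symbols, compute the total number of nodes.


Leaf nodes (terminals): 385
Internal nodes = n - 1 = 385 - 1 = 384
Total = leaves + internal = 385 + 384 = 769

769


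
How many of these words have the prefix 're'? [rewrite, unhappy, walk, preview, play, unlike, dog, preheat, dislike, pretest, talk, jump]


Checking each word for prefix 're':
  'rewrite' -> YES, starts with 're' (count: 1)
  'unhappy' -> no (count: 1)
  'walk' -> no (count: 1)
  'preview' -> no (count: 1)
  'play' -> no (count: 1)
  'unlike' -> no (count: 1)
  'dog' -> no (count: 1)
  'preheat' -> no (count: 1)
  'dislike' -> no (count: 1)
  'pretest' -> no (count: 1)
  'talk' -> no (count: 1)
  'jump' -> no (count: 1)
Total with prefix 're': 1

1


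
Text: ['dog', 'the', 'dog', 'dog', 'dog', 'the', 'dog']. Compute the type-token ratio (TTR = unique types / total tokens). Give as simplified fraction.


Tokens: 7
Unique types: ('dog', 'the') = 2
TTR = 2/7
Already in lowest terms.

2/7


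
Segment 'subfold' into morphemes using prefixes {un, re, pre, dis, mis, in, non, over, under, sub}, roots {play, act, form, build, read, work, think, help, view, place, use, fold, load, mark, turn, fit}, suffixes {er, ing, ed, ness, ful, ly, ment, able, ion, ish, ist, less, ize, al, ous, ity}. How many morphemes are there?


Segmenting 'subfold' against the inventory:
  'sub' -> prefix (morpheme 1)
  'fold' -> root (morpheme 2)
Total morphemes: 2

2


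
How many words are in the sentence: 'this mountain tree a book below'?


Counting words by splitting on spaces:
  Word 1: 'this'
  Word 2: 'mountain'
  Word 3: 'tree'
  Word 4: 'a'
  Word 5: 'book'
  Word 6: 'below'
Total words: 6

6


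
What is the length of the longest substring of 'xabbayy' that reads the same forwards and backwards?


Scanning 'xabbayy' for palindromic substrings.
Substring at positions 1-4: 'abba'.
Check: reverse('abba') = 'abba' -> palindrome confirmed.
Neighbouring characters ('x' / 'y') break symmetry, so it cannot extend further.
No longer palindromic substring exists; longest length = 4

4


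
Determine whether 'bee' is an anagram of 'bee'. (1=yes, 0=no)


Sort characters of 'bee': 'bee'
Sort characters of 'bee': 'bee'
Sorted forms match -> they ARE anagrams
Result: 1

1


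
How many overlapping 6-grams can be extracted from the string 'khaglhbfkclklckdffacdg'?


String 'khaglhbfkclklckdffacdg' has length L = 22.
Number of overlapping n-grams = L - n + 1
Substituting: 22 - 6 + 1 = 17

17


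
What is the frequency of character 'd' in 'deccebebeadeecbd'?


Scanning 'deccebebeadeecbd' for 'd':
  Position 0: 'd' -> MATCH (count: 1)
  Position 10: 'd' -> MATCH (count: 2)
  Position 15: 'd' -> MATCH (count: 3)
Total occurrences of 'd': 3

3


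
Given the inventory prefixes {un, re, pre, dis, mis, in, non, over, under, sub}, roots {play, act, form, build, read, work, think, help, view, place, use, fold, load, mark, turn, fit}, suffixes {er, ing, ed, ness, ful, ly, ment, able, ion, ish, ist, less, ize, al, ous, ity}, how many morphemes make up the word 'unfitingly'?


Segmenting 'unfitingly' against the inventory:
  'un' -> prefix (morpheme 1)
  'fit' -> root (morpheme 2)
  'ing' -> suffix (morpheme 3)
  'ly' -> suffix (morpheme 4)
Total morphemes: 4

4


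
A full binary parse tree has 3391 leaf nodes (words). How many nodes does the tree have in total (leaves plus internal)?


Leaf nodes (terminals): 3391
Internal nodes = n - 1 = 3391 - 1 = 3390
Total = leaves + internal = 3391 + 3390 = 6781

6781


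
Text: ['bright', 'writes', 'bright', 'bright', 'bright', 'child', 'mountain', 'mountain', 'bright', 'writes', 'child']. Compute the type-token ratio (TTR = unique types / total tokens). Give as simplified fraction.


Tokens: 11
Unique types: ('bright', 'child', 'mountain', 'writes') = 4
TTR = 4/11
Already in lowest terms.

4/11


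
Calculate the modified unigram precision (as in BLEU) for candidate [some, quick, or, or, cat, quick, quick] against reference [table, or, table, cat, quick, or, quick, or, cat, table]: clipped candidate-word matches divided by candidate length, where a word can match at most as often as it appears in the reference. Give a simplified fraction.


Reference word counts: {'cat': 2, 'or': 3, 'quick': 2, 'table': 3}
Checking each candidate word (with clipping):
  'some' -> not in reference -> no match (matches: 0)
  'quick' -> in reference (ref count 2, used 1/2) -> match (matches: 1)
  'or' -> in reference (ref count 3, used 1/3) -> match (matches: 2)
  'or' -> in reference (ref count 3, used 2/3) -> match (matches: 3)
  'cat' -> in reference (ref count 2, used 1/2) -> match (matches: 4)
  'quick' -> in reference (ref count 2, used 2/2) -> match (matches: 5)
  'quick' -> ref count 2 already used up (2/2) -> clipped, no match (matches: 5)
Clipped matches: 5, Candidate length: 7
Precision = 5/7

5/7


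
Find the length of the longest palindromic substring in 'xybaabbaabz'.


Scanning 'xybaabbaabz' for palindromic substrings.
Substring at positions 2-9: 'baabbaab'.
Check: reverse('baabbaab') = 'baabbaab' -> palindrome confirmed.
Neighbouring characters ('y' / 'z') break symmetry, so it cannot extend further.
No longer palindromic substring exists; longest length = 8

8


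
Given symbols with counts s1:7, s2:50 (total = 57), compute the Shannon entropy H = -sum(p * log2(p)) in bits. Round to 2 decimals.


Computing entropy H = -sum(p_i * log2(p_i)):
  s1: p = 7/57 = 0.1228, -p*log2(p) = 0.3716
  s2: p = 50/57 = 0.8772, -p*log2(p) = 0.1658
H = sum of terms = 0.5374
Rounded to 2 decimals: 0.54

0.54


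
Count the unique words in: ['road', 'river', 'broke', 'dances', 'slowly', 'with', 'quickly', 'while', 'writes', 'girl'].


Listing all tokens and tracking unique types:
  Token 1: 'road' -> NEW (unique so far: 1)
  Token 2: 'river' -> NEW (unique so far: 2)
  Token 3: 'broke' -> NEW (unique so far: 3)
  Token 4: 'dances' -> NEW (unique so far: 4)
  Token 5: 'slowly' -> NEW (unique so far: 5)
  Token 6: 'with' -> NEW (unique so far: 6)
  Token 7: 'quickly' -> NEW (unique so far: 7)
  Token 8: 'while' -> NEW (unique so far: 8)
  Token 9: 'writes' -> NEW (unique so far: 9)
  Token 10: 'girl' -> NEW (unique so far: 10)
Unique types: ('broke', 'dances', 'girl', 'quickly', 'river', 'road', 'slowly', 'while', 'with', 'writes')
Vocabulary size: 10

10


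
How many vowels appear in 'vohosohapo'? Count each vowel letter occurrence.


Scanning each character of 'vohosohapo':
  Position 1: 'v' -> consonant (running count: 0)
  Position 2: 'o' -> vowel (running count: 1)
  Position 3: 'h' -> consonant (running count: 1)
  Position 4: 'o' -> vowel (running count: 2)
  Position 5: 's' -> consonant (running count: 2)
  Position 6: 'o' -> vowel (running count: 3)
  Position 7: 'h' -> consonant (running count: 3)
  Position 8: 'a' -> vowel (running count: 4)
  Position 9: 'p' -> consonant (running count: 4)
  Position 10: 'o' -> vowel (running count: 5)
Total vowels: 5

5


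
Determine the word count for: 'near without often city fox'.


Counting words by splitting on spaces:
  Word 1: 'near'
  Word 2: 'without'
  Word 3: 'often'
  Word 4: 'city'
  Word 5: 'fox'
Total words: 5

5


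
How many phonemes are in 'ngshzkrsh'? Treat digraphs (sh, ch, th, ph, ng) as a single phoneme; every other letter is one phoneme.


Parsing 'ngshzkrsh' greedily, digraphs first:
  'ng' -> digraph (1 consonant phoneme) (phonemes so far: 1)
  'sh' -> digraph (1 consonant phoneme) (phonemes so far: 2)
  'z' -> consonant phoneme (phonemes so far: 3)
  'k' -> consonant phoneme (phonemes so far: 4)
  'r' -> consonant phoneme (phonemes so far: 5)
  'sh' -> digraph (1 consonant phoneme) (phonemes so far: 6)
Total phonemes: 6

6


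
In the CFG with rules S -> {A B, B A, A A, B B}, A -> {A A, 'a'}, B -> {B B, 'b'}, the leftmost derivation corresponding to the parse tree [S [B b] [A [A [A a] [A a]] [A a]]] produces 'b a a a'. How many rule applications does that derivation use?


Every bracketed nonterminal node [X ...] in the tree is produced by exactly one rule application.
Reading the tree off as a leftmost derivation:
  Step 1: S  =>  B A   (applied S -> B A)
  Step 2: B A  =>  b A   (applied B -> b)
  Step 3: b A  =>  b A A   (applied A -> A A)
  Step 4: b A A  =>  b A A A   (applied A -> A A)
  Step 5: b A A A  =>  b a A A   (applied A -> a)
  Step 6: b a A A  =>  b a a A   (applied A -> a)
  Step 7: b a a A  =>  b a a a   (applied A -> a)
Final yield: b a a a
Total rewrite steps: 7

7


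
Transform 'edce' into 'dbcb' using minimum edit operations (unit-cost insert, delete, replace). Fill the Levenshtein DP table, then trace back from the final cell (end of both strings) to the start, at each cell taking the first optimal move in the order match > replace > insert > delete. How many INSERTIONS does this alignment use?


Edit distance = 3. Backtracking from cell (4, 4) with preference match > replace > insert > delete,
then listing the resulting alignment 'edce' -> 'dbcb' left to right:
  Step 1: replace e->d
  Step 2: replace d->b
  Step 3: keep 'c'
  Step 4: replace e->b
Total insertions: 0

0
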